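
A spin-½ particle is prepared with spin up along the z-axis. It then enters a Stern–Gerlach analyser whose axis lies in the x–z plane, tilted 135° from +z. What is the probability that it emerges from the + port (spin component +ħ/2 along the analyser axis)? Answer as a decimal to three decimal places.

For spin-½, the probability of finding spin-up along an axis at angle θ to the initial spin direction is cos²(θ/2); spin-down is sin²(θ/2).
θ = 135°, so P = cos²(67.5°) ≈ 0.146.

0.146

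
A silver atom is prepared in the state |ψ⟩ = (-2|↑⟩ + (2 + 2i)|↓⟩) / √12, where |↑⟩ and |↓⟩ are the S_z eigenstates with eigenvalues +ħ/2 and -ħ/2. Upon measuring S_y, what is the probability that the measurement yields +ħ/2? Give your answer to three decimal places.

0.167

|+y⟩ = (|↑⟩ + i|↓⟩)/√2, so ⟨+y|ψ⟩ = (-2i) / (√2·√12).
P = |-2i|² / 24 = 4/24.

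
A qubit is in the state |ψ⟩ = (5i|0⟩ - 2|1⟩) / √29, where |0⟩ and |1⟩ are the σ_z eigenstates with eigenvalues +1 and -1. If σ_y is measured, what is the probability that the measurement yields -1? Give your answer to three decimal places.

|-y⟩ = (|0⟩ - i|1⟩)/√2, so ⟨-y|ψ⟩ = (3i) / (√2·√29).
P = |3i|² / 58 = 9/58.

0.155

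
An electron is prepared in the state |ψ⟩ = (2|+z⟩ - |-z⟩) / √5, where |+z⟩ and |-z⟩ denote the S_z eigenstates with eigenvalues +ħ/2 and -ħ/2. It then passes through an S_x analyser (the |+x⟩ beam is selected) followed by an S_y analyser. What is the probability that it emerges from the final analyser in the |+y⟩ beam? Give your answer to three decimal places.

0.050

First analyser (S_x): P(|+x⟩) = |⟨+x|ψ⟩|² = 1/10.
After stage 1 the state is |+x⟩; P(|+y⟩) = |⟨+y|+x⟩|² = 1/2.
Joint probability = 1/10 × 1/2 = 0.050.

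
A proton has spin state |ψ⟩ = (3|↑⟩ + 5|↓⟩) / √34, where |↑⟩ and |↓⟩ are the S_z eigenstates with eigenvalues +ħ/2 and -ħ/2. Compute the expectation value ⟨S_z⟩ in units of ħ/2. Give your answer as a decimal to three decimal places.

-0.471

⟨σ_z⟩ = |a|² - |b|² divided by |a|²+|b|², with a, b the |↑⟩, |↓⟩ amplitudes.
= (9 - 25)/34 = -16/34.
⟨S_z⟩ = (ħ/2)·⟨σ_z⟩.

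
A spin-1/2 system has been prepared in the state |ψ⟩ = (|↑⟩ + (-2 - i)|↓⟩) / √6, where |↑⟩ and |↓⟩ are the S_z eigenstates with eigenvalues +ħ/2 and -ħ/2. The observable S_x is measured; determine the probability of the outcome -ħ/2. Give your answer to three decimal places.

|-x⟩ = (|↑⟩ - |↓⟩)/√2, so ⟨-x|ψ⟩ = (3 + i) / (√2·√6).
P = |3 + i|² / 12 = 10/12.

0.833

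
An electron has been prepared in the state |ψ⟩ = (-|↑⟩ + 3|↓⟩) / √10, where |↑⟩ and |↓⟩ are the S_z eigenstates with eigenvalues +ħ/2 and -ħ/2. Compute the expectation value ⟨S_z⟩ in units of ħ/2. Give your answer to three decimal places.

-0.800

⟨σ_z⟩ = |a|² - |b|² divided by |a|²+|b|², with a, b the |↑⟩, |↓⟩ amplitudes.
= (1 - 9)/10 = -8/10.
⟨S_z⟩ = (ħ/2)·⟨σ_z⟩.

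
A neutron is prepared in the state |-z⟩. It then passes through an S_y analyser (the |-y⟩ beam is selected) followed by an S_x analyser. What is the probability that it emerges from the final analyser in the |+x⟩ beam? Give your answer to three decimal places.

0.250

First analyser (S_y): from |-z⟩, P(|-y⟩) = 1/2.
After stage 1 the state is |-y⟩; P(|+x⟩) = |⟨+x|-y⟩|² = 1/2.
Joint probability = 1/2 × 1/2 = 0.250.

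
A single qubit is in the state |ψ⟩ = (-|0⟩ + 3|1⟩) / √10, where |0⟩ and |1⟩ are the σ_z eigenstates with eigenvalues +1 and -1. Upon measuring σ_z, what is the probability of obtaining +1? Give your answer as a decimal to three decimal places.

0.100

The +1 outcome corresponds to |0⟩. Its amplitude in |ψ⟩ is -1/√10.
P = |-1|² / 10 = 1/10.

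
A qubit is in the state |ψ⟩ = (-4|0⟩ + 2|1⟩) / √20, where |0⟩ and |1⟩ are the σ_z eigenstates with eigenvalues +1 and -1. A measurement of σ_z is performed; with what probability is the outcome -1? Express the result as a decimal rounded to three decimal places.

0.200

The -1 outcome corresponds to |1⟩. Its amplitude in |ψ⟩ is 2/√20.
P = |2|² / 20 = 4/20.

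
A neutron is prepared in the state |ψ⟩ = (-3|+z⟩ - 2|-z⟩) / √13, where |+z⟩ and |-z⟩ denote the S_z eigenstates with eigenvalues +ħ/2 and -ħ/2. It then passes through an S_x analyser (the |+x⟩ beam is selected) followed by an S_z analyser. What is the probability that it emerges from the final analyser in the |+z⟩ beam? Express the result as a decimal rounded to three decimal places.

0.481

First analyser (S_x): P(|+x⟩) = |⟨+x|ψ⟩|² = 25/26.
After stage 1 the state is |+x⟩; P(|+z⟩) = |⟨+z|+x⟩|² = 1/2.
Joint probability = 25/26 × 1/2 = 0.481.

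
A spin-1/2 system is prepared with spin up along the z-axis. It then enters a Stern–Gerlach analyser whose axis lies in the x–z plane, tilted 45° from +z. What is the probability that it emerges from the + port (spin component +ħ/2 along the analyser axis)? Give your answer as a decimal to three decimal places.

0.854

For spin-½, the probability of finding spin-up along an axis at angle θ to the initial spin direction is cos²(θ/2); spin-down is sin²(θ/2).
θ = 45°, so P = cos²(22.5°) ≈ 0.854.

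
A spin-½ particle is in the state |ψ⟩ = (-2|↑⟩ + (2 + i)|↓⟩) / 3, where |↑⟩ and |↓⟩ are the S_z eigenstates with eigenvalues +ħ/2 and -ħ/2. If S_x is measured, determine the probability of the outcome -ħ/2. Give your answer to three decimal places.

0.944

|-x⟩ = (|↑⟩ - |↓⟩)/√2, so ⟨-x|ψ⟩ = (-4 - i) / (√2·3).
P = |-4 - i|² / 18 = 17/18.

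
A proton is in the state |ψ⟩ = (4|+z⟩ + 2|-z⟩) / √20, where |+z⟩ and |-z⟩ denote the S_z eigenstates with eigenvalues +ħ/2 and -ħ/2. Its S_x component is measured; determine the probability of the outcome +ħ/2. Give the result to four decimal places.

|+x⟩ = (|+z⟩ + |-z⟩)/√2, so ⟨+x|ψ⟩ = (6) / (√2·√20).
P = |6|² / 40 = 36/40.

0.9000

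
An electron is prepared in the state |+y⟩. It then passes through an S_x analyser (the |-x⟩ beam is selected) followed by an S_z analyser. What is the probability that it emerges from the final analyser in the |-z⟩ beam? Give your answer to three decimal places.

0.250

First analyser (S_x): from |+y⟩, P(|-x⟩) = 1/2.
After stage 1 the state is |-x⟩; P(|-z⟩) = |⟨-z|-x⟩|² = 1/2.
Joint probability = 1/2 × 1/2 = 0.250.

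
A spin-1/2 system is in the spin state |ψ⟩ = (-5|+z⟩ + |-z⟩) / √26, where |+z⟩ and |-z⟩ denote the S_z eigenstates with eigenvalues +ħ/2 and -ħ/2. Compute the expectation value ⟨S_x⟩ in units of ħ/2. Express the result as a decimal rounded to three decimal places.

⟨σ_x⟩ = 2 Re(a* b)/(|a|²+|b|²) with a = -5, b = 1.
a* b = -5, so ⟨σ_x⟩ = -10/26.
⟨S_x⟩ = (ħ/2)·⟨σ_x⟩.

-0.385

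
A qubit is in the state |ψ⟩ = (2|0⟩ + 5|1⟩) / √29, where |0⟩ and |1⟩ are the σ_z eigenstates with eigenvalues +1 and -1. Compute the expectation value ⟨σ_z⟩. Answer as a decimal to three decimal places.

⟨σ_z⟩ = |a|² - |b|² divided by |a|²+|b|², with a, b the |0⟩, |1⟩ amplitudes.
= (4 - 25)/29 = -21/29.

-0.724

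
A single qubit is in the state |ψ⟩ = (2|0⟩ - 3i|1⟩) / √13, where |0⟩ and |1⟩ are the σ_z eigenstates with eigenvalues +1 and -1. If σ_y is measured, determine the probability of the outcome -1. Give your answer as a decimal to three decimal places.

0.962

|-y⟩ = (|0⟩ - i|1⟩)/√2, so ⟨-y|ψ⟩ = (5) / (√2·√13).
P = |5|² / 26 = 25/26.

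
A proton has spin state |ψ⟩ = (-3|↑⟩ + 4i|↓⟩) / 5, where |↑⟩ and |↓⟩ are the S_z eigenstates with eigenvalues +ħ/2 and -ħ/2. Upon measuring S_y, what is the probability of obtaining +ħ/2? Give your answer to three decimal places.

0.020

|+y⟩ = (|↑⟩ + i|↓⟩)/√2, so ⟨+y|ψ⟩ = (1) / (√2·5).
P = |1|² / 50 = 1/50.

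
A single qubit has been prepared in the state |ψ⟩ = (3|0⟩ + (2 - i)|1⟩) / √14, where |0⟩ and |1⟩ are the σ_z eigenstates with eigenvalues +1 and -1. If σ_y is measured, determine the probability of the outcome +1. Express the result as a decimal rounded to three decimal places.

0.286

|+y⟩ = (|0⟩ + i|1⟩)/√2, so ⟨+y|ψ⟩ = (2 - 2i) / (√2·√14).
P = |2 - 2i|² / 28 = 8/28.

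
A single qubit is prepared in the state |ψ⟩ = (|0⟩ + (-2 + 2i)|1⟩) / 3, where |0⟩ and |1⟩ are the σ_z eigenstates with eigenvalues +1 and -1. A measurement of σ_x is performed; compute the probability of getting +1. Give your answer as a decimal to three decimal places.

|+x⟩ = (|0⟩ + |1⟩)/√2, so ⟨+x|ψ⟩ = (-1 + 2i) / (√2·3).
P = |-1 + 2i|² / 18 = 5/18.

0.278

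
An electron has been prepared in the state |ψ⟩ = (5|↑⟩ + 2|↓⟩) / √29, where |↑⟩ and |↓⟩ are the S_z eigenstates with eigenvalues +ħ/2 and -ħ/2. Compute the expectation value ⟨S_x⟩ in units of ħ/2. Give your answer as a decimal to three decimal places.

⟨σ_x⟩ = 2 Re(a* b)/(|a|²+|b|²) with a = 5, b = 2.
a* b = 10, so ⟨σ_x⟩ = 20/29.
⟨S_x⟩ = (ħ/2)·⟨σ_x⟩.

0.690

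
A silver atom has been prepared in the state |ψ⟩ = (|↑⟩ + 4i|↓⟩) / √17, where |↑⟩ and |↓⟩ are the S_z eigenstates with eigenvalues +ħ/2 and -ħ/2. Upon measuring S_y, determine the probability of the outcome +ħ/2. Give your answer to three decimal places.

|+y⟩ = (|↑⟩ + i|↓⟩)/√2, so ⟨+y|ψ⟩ = (5) / (√2·√17).
P = |5|² / 34 = 25/34.

0.735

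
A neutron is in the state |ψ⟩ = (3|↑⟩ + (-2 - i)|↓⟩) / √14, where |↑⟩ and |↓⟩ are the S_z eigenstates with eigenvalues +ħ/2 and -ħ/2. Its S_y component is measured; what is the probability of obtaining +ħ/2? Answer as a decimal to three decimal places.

|+y⟩ = (|↑⟩ + i|↓⟩)/√2, so ⟨+y|ψ⟩ = (2 + 2i) / (√2·√14).
P = |2 + 2i|² / 28 = 8/28.

0.286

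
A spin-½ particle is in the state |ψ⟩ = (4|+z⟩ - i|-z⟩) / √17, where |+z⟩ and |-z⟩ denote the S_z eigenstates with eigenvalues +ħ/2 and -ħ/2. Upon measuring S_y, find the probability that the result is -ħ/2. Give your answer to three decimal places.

0.735

|-y⟩ = (|+z⟩ - i|-z⟩)/√2, so ⟨-y|ψ⟩ = (5) / (√2·√17).
P = |5|² / 34 = 25/34.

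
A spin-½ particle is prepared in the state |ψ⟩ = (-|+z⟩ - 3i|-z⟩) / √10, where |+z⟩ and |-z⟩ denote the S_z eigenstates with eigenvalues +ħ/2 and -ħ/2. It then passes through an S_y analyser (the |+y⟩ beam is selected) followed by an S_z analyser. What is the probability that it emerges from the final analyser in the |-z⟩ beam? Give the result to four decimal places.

0.4000

First analyser (S_y): P(|+y⟩) = |⟨+y|ψ⟩|² = 16/20.
After stage 1 the state is |+y⟩; P(|-z⟩) = |⟨-z|+y⟩|² = 1/2.
Joint probability = 16/20 × 1/2 = 0.4000.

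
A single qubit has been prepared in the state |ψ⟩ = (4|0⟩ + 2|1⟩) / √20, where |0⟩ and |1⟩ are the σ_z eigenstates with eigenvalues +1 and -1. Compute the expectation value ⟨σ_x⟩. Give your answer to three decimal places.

⟨σ_x⟩ = 2 Re(a* b)/(|a|²+|b|²) with a = 4, b = 2.
a* b = 8, so ⟨σ_x⟩ = 16/20.

0.800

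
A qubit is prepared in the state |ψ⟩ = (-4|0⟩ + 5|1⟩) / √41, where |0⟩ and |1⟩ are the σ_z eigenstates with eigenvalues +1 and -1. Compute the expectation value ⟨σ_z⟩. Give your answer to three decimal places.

⟨σ_z⟩ = |a|² - |b|² divided by |a|²+|b|², with a, b the |0⟩, |1⟩ amplitudes.
= (16 - 25)/41 = -9/41.

-0.220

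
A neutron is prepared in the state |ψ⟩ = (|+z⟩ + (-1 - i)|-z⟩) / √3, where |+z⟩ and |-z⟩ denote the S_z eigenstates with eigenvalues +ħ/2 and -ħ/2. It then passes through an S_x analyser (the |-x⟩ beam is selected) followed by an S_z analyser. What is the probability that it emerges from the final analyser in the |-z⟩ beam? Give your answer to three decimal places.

0.417

First analyser (S_x): P(|-x⟩) = |⟨-x|ψ⟩|² = 5/6.
After stage 1 the state is |-x⟩; P(|-z⟩) = |⟨-z|-x⟩|² = 1/2.
Joint probability = 5/6 × 1/2 = 0.417.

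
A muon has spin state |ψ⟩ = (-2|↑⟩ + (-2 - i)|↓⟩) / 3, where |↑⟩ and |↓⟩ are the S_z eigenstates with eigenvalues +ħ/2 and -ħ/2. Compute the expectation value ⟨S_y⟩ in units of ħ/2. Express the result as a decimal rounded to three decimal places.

⟨σ_y⟩ = 2 Im(a* b)/(|a|²+|b|²) with a = -2, b = (-2 - i).
a* b = (4 + 2i), so ⟨σ_y⟩ = 4/9.
⟨S_y⟩ = (ħ/2)·⟨σ_y⟩.

0.444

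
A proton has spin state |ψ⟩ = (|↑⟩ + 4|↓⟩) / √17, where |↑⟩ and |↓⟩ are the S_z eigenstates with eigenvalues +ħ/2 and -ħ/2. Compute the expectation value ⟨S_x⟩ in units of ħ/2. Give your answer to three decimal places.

0.471

⟨σ_x⟩ = 2 Re(a* b)/(|a|²+|b|²) with a = 1, b = 4.
a* b = 4, so ⟨σ_x⟩ = 8/17.
⟨S_x⟩ = (ħ/2)·⟨σ_x⟩.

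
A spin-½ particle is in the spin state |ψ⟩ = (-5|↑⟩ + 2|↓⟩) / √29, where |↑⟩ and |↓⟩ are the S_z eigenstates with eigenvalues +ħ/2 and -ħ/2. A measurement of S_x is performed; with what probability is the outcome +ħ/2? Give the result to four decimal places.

|+x⟩ = (|↑⟩ + |↓⟩)/√2, so ⟨+x|ψ⟩ = (-3) / (√2·√29).
P = |-3|² / 58 = 9/58.

0.1552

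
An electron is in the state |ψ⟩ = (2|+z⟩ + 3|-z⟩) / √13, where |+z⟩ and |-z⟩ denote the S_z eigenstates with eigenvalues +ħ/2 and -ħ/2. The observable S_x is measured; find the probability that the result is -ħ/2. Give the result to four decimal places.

0.0385

|-x⟩ = (|+z⟩ - |-z⟩)/√2, so ⟨-x|ψ⟩ = (-1) / (√2·√13).
P = |-1|² / 26 = 1/26.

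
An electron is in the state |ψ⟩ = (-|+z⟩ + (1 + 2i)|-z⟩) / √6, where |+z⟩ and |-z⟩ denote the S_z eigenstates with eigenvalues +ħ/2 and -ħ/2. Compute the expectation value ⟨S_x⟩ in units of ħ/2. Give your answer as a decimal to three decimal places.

⟨σ_x⟩ = 2 Re(a* b)/(|a|²+|b|²) with a = -1, b = (1 + 2i).
a* b = (-1 - 2i), so ⟨σ_x⟩ = -2/6.
⟨S_x⟩ = (ħ/2)·⟨σ_x⟩.

-0.333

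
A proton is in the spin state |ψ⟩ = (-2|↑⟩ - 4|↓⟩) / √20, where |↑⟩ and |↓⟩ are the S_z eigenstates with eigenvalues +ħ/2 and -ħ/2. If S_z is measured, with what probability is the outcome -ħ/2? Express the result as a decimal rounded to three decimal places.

0.800

The -ħ/2 outcome corresponds to |↓⟩. Its amplitude in |ψ⟩ is -4/√20.
P = |-4|² / 20 = 16/20.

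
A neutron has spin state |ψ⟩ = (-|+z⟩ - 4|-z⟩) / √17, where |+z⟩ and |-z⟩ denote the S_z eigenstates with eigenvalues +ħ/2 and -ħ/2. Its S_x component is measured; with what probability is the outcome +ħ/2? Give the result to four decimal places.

|+x⟩ = (|+z⟩ + |-z⟩)/√2, so ⟨+x|ψ⟩ = (-5) / (√2·√17).
P = |-5|² / 34 = 25/34.

0.7353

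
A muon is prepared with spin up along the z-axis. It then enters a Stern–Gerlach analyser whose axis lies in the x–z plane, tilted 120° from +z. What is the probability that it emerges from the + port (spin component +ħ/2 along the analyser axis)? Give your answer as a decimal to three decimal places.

For spin-½, the probability of finding spin-up along an axis at angle θ to the initial spin direction is cos²(θ/2); spin-down is sin²(θ/2).
θ = 120°, so P = cos²(60°) ≈ 0.250.

0.250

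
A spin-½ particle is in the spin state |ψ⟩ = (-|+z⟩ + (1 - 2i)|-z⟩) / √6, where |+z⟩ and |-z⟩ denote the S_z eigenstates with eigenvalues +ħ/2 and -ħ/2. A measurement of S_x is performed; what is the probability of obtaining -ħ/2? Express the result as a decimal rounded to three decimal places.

|-x⟩ = (|+z⟩ - |-z⟩)/√2, so ⟨-x|ψ⟩ = (-2 + 2i) / (√2·√6).
P = |-2 + 2i|² / 12 = 8/12.

0.667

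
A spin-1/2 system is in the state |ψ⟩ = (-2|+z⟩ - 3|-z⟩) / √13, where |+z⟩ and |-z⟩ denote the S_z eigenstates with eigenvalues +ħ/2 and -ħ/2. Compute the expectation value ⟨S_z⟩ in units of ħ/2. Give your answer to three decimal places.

⟨σ_z⟩ = |a|² - |b|² divided by |a|²+|b|², with a, b the |+z⟩, |-z⟩ amplitudes.
= (4 - 9)/13 = -5/13.
⟨S_z⟩ = (ħ/2)·⟨σ_z⟩.

-0.385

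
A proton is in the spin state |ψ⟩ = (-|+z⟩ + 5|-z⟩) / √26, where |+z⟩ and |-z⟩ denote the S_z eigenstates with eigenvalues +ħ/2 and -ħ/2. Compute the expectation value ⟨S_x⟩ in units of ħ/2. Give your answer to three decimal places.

⟨σ_x⟩ = 2 Re(a* b)/(|a|²+|b|²) with a = -1, b = 5.
a* b = -5, so ⟨σ_x⟩ = -10/26.
⟨S_x⟩ = (ħ/2)·⟨σ_x⟩.

-0.385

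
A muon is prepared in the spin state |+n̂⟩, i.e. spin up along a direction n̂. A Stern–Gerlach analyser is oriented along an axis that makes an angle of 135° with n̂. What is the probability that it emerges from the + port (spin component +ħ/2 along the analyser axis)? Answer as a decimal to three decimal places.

0.146

For spin-½, the probability of finding spin-up along an axis at angle θ to the initial spin direction is cos²(θ/2); spin-down is sin²(θ/2).
θ = 135°, so P = cos²(67.5°) ≈ 0.146.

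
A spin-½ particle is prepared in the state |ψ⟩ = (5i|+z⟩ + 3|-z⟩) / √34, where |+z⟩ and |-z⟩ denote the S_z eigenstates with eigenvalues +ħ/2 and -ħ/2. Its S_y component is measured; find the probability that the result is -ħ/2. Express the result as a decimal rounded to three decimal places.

0.941

|-y⟩ = (|+z⟩ - i|-z⟩)/√2, so ⟨-y|ψ⟩ = (8i) / (√2·√34).
P = |8i|² / 68 = 64/68.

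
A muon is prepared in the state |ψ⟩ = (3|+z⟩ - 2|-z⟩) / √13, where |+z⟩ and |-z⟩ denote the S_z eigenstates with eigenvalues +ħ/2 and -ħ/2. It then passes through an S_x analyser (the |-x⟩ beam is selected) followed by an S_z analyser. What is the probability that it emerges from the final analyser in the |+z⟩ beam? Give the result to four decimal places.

0.4808

First analyser (S_x): P(|-x⟩) = |⟨-x|ψ⟩|² = 25/26.
After stage 1 the state is |-x⟩; P(|+z⟩) = |⟨+z|-x⟩|² = 1/2.
Joint probability = 25/26 × 1/2 = 0.4808.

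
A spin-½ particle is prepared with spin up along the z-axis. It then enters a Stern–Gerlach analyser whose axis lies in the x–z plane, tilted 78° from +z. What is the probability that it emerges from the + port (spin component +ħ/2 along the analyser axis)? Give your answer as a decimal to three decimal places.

0.604

For spin-½, the probability of finding spin-up along an axis at angle θ to the initial spin direction is cos²(θ/2); spin-down is sin²(θ/2).
θ = 78°, so P = cos²(39°) ≈ 0.604.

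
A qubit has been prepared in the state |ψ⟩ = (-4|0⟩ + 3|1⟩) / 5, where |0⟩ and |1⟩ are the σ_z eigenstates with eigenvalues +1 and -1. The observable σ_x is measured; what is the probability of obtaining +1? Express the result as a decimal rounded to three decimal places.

0.020

|+x⟩ = (|0⟩ + |1⟩)/√2, so ⟨+x|ψ⟩ = (-1) / (√2·5).
P = |-1|² / 50 = 1/50.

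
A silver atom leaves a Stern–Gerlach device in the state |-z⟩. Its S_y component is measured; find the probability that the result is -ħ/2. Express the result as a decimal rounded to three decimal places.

In the S_z basis, |-z⟩ = |↓⟩ and |-y⟩ = (|↑⟩ - i|↓⟩)/√2.
|⟨-y|-z⟩|² = 1/2.

0.500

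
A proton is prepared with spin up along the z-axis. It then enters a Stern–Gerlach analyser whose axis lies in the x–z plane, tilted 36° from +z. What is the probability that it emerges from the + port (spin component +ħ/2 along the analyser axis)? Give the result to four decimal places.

For spin-½, the probability of finding spin-up along an axis at angle θ to the initial spin direction is cos²(θ/2); spin-down is sin²(θ/2).
θ = 36°, so P = cos²(18°) ≈ 0.9045.

0.9045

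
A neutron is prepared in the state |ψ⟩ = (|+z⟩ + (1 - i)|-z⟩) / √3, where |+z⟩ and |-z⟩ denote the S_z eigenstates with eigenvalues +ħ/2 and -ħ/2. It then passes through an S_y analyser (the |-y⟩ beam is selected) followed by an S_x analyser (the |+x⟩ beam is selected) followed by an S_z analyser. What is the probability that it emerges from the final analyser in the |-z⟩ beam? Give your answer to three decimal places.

First analyser (S_y): P(|-y⟩) = |⟨-y|ψ⟩|² = 5/6.
After stage 1 the state is |-y⟩; P(|+x⟩) = |⟨+x|-y⟩|² = 1/2.
After stage 2 the state is |+x⟩; P(|-z⟩) = |⟨-z|+x⟩|² = 1/2.
Joint probability = 5/6 × 1/2 × 1/2 = 0.208.

0.208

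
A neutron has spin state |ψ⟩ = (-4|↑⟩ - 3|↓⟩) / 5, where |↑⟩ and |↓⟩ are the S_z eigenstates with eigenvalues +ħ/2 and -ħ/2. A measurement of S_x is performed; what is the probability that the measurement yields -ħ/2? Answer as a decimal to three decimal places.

0.020

|-x⟩ = (|↑⟩ - |↓⟩)/√2, so ⟨-x|ψ⟩ = (-1) / (√2·5).
P = |-1|² / 50 = 1/50.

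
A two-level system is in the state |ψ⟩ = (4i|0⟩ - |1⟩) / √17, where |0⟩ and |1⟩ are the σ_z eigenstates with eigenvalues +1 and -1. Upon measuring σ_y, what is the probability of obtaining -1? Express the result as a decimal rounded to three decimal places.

0.265

|-y⟩ = (|0⟩ - i|1⟩)/√2, so ⟨-y|ψ⟩ = (3i) / (√2·√17).
P = |3i|² / 34 = 9/34.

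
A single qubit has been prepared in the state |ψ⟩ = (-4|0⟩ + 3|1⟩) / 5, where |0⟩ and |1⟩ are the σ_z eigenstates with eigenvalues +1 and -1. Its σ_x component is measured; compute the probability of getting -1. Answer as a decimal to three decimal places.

|-x⟩ = (|0⟩ - |1⟩)/√2, so ⟨-x|ψ⟩ = (-7) / (√2·5).
P = |-7|² / 50 = 49/50.

0.980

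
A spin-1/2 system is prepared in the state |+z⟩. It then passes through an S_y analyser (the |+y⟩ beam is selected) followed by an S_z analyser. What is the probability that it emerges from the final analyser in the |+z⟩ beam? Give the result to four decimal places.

0.2500

First analyser (S_y): from |+z⟩, P(|+y⟩) = 1/2.
After stage 1 the state is |+y⟩; P(|+z⟩) = |⟨+z|+y⟩|² = 1/2.
Joint probability = 1/2 × 1/2 = 0.2500.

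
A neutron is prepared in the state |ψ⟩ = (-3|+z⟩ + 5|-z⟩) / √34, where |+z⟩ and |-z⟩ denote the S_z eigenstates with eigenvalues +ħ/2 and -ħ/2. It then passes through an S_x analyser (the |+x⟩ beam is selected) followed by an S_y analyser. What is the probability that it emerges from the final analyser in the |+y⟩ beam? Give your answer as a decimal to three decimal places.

0.029

First analyser (S_x): P(|+x⟩) = |⟨+x|ψ⟩|² = 4/68.
After stage 1 the state is |+x⟩; P(|+y⟩) = |⟨+y|+x⟩|² = 1/2.
Joint probability = 4/68 × 1/2 = 0.029.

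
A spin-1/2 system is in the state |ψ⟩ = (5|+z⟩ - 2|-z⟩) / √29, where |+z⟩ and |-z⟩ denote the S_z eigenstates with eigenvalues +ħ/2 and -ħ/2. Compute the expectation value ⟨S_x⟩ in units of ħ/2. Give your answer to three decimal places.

⟨σ_x⟩ = 2 Re(a* b)/(|a|²+|b|²) with a = 5, b = -2.
a* b = -10, so ⟨σ_x⟩ = -20/29.
⟨S_x⟩ = (ħ/2)·⟨σ_x⟩.

-0.690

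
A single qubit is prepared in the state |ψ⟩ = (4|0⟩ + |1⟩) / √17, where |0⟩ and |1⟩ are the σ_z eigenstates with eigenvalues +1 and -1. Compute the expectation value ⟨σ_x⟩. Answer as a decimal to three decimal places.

0.471

⟨σ_x⟩ = 2 Re(a* b)/(|a|²+|b|²) with a = 4, b = 1.
a* b = 4, so ⟨σ_x⟩ = 8/17.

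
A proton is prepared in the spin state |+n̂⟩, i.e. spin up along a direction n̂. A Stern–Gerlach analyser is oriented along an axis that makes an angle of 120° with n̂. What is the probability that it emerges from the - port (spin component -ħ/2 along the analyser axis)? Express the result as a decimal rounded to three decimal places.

For spin-½, the probability of finding spin-up along an axis at angle θ to the initial spin direction is cos²(θ/2); spin-down is sin²(θ/2).
θ = 120°, so P = sin²(60°) ≈ 0.750.

0.750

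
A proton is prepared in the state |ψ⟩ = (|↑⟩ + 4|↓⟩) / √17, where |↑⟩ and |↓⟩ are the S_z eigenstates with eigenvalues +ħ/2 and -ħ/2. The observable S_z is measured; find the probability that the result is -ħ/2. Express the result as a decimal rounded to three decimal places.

The -ħ/2 outcome corresponds to |↓⟩. Its amplitude in |ψ⟩ is 4/√17.
P = |4|² / 17 = 16/17.

0.941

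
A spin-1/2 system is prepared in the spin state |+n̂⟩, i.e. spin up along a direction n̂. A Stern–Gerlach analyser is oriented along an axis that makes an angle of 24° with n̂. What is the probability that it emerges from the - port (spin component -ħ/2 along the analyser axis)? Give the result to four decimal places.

0.0432

For spin-½, the probability of finding spin-up along an axis at angle θ to the initial spin direction is cos²(θ/2); spin-down is sin²(θ/2).
θ = 24°, so P = sin²(12°) ≈ 0.0432.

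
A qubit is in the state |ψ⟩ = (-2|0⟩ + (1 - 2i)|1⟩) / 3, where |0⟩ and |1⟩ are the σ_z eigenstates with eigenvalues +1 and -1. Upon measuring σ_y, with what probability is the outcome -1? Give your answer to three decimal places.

|-y⟩ = (|0⟩ - i|1⟩)/√2, so ⟨-y|ψ⟩ = (i) / (√2·3).
P = |i|² / 18 = 1/18.

0.056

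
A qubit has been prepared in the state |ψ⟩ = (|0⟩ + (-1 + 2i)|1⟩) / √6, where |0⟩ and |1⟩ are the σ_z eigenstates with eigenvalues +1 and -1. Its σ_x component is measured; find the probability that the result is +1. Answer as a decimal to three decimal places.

0.333

|+x⟩ = (|0⟩ + |1⟩)/√2, so ⟨+x|ψ⟩ = (2i) / (√2·√6).
P = |2i|² / 12 = 4/12.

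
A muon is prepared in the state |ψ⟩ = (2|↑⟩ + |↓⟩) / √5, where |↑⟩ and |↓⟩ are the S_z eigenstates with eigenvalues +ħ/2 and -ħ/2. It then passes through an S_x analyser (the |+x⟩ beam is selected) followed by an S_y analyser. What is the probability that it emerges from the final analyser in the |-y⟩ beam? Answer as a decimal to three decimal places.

0.450

First analyser (S_x): P(|+x⟩) = |⟨+x|ψ⟩|² = 9/10.
After stage 1 the state is |+x⟩; P(|-y⟩) = |⟨-y|+x⟩|² = 1/2.
Joint probability = 9/10 × 1/2 = 0.450.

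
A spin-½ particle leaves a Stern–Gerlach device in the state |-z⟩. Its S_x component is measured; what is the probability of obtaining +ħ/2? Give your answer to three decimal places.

In the S_z basis, |-z⟩ = |-z⟩ and |+x⟩ = (|+z⟩ + |-z⟩)/√2.
|⟨+x|-z⟩|² = 1/2.

0.500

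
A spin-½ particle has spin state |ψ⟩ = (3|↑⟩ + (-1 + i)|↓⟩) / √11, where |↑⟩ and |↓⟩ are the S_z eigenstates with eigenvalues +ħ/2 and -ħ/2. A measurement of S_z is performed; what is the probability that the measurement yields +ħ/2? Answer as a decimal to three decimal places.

0.818

The +ħ/2 outcome corresponds to |↑⟩. Its amplitude in |ψ⟩ is 3/√11.
P = |3|² / 11 = 9/11.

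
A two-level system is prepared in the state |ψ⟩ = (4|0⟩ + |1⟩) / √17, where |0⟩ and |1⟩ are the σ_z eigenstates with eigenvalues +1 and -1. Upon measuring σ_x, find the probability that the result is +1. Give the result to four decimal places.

|+x⟩ = (|0⟩ + |1⟩)/√2, so ⟨+x|ψ⟩ = (5) / (√2·√17).
P = |5|² / 34 = 25/34.

0.7353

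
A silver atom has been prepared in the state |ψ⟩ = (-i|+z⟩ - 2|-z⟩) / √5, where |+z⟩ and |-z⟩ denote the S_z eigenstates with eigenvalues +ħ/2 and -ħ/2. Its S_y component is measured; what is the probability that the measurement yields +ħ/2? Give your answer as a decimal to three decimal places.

0.100

|+y⟩ = (|+z⟩ + i|-z⟩)/√2, so ⟨+y|ψ⟩ = (i) / (√2·√5).
P = |i|² / 10 = 1/10.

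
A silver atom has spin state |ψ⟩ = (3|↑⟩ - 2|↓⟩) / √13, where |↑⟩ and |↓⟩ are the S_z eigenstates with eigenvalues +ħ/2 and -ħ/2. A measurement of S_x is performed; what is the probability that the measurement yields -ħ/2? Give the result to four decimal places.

0.9615

|-x⟩ = (|↑⟩ - |↓⟩)/√2, so ⟨-x|ψ⟩ = (5) / (√2·√13).
P = |5|² / 26 = 25/26.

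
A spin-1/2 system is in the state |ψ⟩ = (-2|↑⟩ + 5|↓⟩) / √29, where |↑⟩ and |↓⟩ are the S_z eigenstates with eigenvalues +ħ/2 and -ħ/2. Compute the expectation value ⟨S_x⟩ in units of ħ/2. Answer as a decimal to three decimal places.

⟨σ_x⟩ = 2 Re(a* b)/(|a|²+|b|²) with a = -2, b = 5.
a* b = -10, so ⟨σ_x⟩ = -20/29.
⟨S_x⟩ = (ħ/2)·⟨σ_x⟩.

-0.690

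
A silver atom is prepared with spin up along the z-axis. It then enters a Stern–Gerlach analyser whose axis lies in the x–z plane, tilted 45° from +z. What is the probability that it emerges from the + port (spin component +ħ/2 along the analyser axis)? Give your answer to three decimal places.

For spin-½, the probability of finding spin-up along an axis at angle θ to the initial spin direction is cos²(θ/2); spin-down is sin²(θ/2).
θ = 45°, so P = cos²(22.5°) ≈ 0.854.

0.854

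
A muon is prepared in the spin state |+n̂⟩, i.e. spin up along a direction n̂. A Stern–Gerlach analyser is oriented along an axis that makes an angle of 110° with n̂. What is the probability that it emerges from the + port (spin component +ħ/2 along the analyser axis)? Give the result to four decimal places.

For spin-½, the probability of finding spin-up along an axis at angle θ to the initial spin direction is cos²(θ/2); spin-down is sin²(θ/2).
θ = 110°, so P = cos²(55°) ≈ 0.3290.

0.3290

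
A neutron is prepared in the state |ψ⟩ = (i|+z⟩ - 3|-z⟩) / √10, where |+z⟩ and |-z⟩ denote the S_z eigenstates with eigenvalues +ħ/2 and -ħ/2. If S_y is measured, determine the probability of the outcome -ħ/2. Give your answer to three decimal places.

|-y⟩ = (|+z⟩ - i|-z⟩)/√2, so ⟨-y|ψ⟩ = (-2i) / (√2·√10).
P = |-2i|² / 20 = 4/20.

0.200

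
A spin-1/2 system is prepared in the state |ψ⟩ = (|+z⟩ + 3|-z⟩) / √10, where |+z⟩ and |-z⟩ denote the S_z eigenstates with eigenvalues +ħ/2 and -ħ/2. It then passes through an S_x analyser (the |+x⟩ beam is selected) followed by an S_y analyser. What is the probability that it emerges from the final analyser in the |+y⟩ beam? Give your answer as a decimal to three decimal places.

0.400

First analyser (S_x): P(|+x⟩) = |⟨+x|ψ⟩|² = 16/20.
After stage 1 the state is |+x⟩; P(|+y⟩) = |⟨+y|+x⟩|² = 1/2.
Joint probability = 16/20 × 1/2 = 0.400.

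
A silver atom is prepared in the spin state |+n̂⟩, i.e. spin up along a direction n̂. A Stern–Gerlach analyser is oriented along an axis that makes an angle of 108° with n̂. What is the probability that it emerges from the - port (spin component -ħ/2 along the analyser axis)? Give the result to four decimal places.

For spin-½, the probability of finding spin-up along an axis at angle θ to the initial spin direction is cos²(θ/2); spin-down is sin²(θ/2).
θ = 108°, so P = sin²(54°) ≈ 0.6545.

0.6545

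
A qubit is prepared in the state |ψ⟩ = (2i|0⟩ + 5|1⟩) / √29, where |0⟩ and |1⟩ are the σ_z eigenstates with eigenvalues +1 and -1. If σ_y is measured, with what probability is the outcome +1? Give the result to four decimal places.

|+y⟩ = (|0⟩ + i|1⟩)/√2, so ⟨+y|ψ⟩ = (-3i) / (√2·√29).
P = |-3i|² / 58 = 9/58.

0.1552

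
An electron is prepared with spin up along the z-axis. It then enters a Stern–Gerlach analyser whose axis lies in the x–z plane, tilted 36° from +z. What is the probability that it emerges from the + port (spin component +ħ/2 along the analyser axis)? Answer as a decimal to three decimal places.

0.905

For spin-½, the probability of finding spin-up along an axis at angle θ to the initial spin direction is cos²(θ/2); spin-down is sin²(θ/2).
θ = 36°, so P = cos²(18°) ≈ 0.905.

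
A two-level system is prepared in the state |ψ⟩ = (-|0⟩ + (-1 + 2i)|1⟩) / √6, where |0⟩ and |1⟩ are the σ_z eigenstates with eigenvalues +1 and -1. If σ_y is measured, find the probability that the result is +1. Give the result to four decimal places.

0.1667

|+y⟩ = (|0⟩ + i|1⟩)/√2, so ⟨+y|ψ⟩ = (1 + i) / (√2·√6).
P = |1 + i|² / 12 = 2/12.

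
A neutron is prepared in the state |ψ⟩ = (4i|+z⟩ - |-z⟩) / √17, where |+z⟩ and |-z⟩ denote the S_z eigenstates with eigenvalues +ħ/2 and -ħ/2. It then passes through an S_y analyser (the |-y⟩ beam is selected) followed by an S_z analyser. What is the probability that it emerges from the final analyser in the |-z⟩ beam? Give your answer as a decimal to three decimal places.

First analyser (S_y): P(|-y⟩) = |⟨-y|ψ⟩|² = 9/34.
After stage 1 the state is |-y⟩; P(|-z⟩) = |⟨-z|-y⟩|² = 1/2.
Joint probability = 9/34 × 1/2 = 0.132.

0.132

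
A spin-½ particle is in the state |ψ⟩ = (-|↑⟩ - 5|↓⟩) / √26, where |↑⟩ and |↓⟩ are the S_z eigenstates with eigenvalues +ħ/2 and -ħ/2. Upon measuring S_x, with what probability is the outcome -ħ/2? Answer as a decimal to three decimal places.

0.308

|-x⟩ = (|↑⟩ - |↓⟩)/√2, so ⟨-x|ψ⟩ = (4) / (√2·√26).
P = |4|² / 52 = 16/52.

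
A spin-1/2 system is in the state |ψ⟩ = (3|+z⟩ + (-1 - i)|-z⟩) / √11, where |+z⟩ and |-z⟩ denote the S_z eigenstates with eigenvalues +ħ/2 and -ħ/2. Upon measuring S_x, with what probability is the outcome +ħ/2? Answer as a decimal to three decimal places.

|+x⟩ = (|+z⟩ + |-z⟩)/√2, so ⟨+x|ψ⟩ = (2 - i) / (√2·√11).
P = |2 - i|² / 22 = 5/22.

0.227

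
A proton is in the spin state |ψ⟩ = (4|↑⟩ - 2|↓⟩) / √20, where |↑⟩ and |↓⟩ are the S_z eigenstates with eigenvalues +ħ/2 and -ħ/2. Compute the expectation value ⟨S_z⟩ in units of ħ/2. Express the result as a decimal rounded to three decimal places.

0.600

⟨σ_z⟩ = |a|² - |b|² divided by |a|²+|b|², with a, b the |↑⟩, |↓⟩ amplitudes.
= (16 - 4)/20 = 12/20.
⟨S_z⟩ = (ħ/2)·⟨σ_z⟩.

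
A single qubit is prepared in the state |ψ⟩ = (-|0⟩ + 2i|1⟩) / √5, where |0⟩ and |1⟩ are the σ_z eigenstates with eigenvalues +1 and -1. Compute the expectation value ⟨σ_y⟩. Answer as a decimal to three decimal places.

-0.800

⟨σ_y⟩ = 2 Im(a* b)/(|a|²+|b|²) with a = -1, b = 2i.
a* b = -2i, so ⟨σ_y⟩ = -4/5.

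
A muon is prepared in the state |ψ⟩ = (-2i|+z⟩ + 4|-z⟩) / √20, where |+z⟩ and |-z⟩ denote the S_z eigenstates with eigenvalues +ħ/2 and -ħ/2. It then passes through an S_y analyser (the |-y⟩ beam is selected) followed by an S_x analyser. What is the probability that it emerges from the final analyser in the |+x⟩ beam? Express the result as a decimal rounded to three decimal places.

First analyser (S_y): P(|-y⟩) = |⟨-y|ψ⟩|² = 4/40.
After stage 1 the state is |-y⟩; P(|+x⟩) = |⟨+x|-y⟩|² = 1/2.
Joint probability = 4/40 × 1/2 = 0.050.

0.050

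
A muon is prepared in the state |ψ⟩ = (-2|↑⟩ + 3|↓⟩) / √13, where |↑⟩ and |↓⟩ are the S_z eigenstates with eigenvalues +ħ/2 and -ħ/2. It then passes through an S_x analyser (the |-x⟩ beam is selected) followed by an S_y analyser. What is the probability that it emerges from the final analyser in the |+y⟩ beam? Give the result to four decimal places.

First analyser (S_x): P(|-x⟩) = |⟨-x|ψ⟩|² = 25/26.
After stage 1 the state is |-x⟩; P(|+y⟩) = |⟨+y|-x⟩|² = 1/2.
Joint probability = 25/26 × 1/2 = 0.4808.

0.4808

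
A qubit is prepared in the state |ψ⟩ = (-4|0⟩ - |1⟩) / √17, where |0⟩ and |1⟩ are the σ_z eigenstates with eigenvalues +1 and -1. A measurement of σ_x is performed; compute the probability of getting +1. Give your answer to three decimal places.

|+x⟩ = (|0⟩ + |1⟩)/√2, so ⟨+x|ψ⟩ = (-5) / (√2·√17).
P = |-5|² / 34 = 25/34.

0.735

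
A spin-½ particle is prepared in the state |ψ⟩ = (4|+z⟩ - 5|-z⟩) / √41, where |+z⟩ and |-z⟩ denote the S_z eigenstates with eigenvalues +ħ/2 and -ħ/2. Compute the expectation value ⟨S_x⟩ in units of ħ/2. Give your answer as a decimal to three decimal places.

-0.976

⟨σ_x⟩ = 2 Re(a* b)/(|a|²+|b|²) with a = 4, b = -5.
a* b = -20, so ⟨σ_x⟩ = -40/41.
⟨S_x⟩ = (ħ/2)·⟨σ_x⟩.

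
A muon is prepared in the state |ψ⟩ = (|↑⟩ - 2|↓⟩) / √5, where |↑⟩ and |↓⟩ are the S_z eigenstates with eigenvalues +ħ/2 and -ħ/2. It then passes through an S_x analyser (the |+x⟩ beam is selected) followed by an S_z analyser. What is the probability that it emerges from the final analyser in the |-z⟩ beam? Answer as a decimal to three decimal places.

First analyser (S_x): P(|+x⟩) = |⟨+x|ψ⟩|² = 1/10.
After stage 1 the state is |+x⟩; P(|-z⟩) = |⟨-z|+x⟩|² = 1/2.
Joint probability = 1/10 × 1/2 = 0.050.

0.050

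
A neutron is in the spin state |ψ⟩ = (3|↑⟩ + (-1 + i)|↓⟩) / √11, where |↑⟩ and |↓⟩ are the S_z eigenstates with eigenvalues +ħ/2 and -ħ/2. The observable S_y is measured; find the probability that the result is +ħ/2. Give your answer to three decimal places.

|+y⟩ = (|↑⟩ + i|↓⟩)/√2, so ⟨+y|ψ⟩ = (4 + i) / (√2·√11).
P = |4 + i|² / 22 = 17/22.

0.773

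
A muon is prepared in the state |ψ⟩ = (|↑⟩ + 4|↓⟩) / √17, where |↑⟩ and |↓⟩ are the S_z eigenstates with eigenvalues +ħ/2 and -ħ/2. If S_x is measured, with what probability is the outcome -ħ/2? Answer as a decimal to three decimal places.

|-x⟩ = (|↑⟩ - |↓⟩)/√2, so ⟨-x|ψ⟩ = (-3) / (√2·√17).
P = |-3|² / 34 = 9/34.

0.265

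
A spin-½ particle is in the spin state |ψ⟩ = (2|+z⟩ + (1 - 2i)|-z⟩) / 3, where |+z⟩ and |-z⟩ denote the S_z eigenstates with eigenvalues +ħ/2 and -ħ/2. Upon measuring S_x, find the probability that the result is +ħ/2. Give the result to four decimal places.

0.7222

|+x⟩ = (|+z⟩ + |-z⟩)/√2, so ⟨+x|ψ⟩ = (3 - 2i) / (√2·3).
P = |3 - 2i|² / 18 = 13/18.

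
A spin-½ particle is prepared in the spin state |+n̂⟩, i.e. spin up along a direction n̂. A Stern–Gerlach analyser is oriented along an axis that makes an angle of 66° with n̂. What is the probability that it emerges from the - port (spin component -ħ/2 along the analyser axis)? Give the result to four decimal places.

For spin-½, the probability of finding spin-up along an axis at angle θ to the initial spin direction is cos²(θ/2); spin-down is sin²(θ/2).
θ = 66°, so P = sin²(33°) ≈ 0.2966.

0.2966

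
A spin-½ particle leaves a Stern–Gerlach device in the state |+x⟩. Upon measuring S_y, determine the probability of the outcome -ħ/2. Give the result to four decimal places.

In the S_z basis, |+x⟩ = (|+z⟩ + |-z⟩)/√2 and |-y⟩ = (|+z⟩ - i|-z⟩)/√2.
|⟨-y|+x⟩|² = 1/2.

0.5000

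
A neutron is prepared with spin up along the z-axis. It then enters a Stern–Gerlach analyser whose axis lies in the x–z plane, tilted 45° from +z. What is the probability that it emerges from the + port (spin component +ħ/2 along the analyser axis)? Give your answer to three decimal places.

0.854

For spin-½, the probability of finding spin-up along an axis at angle θ to the initial spin direction is cos²(θ/2); spin-down is sin²(θ/2).
θ = 45°, so P = cos²(22.5°) ≈ 0.854.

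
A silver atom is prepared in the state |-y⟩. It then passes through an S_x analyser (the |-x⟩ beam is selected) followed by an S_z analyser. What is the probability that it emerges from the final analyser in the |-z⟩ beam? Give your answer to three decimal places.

0.250

First analyser (S_x): from |-y⟩, P(|-x⟩) = 1/2.
After stage 1 the state is |-x⟩; P(|-z⟩) = |⟨-z|-x⟩|² = 1/2.
Joint probability = 1/2 × 1/2 = 0.250.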